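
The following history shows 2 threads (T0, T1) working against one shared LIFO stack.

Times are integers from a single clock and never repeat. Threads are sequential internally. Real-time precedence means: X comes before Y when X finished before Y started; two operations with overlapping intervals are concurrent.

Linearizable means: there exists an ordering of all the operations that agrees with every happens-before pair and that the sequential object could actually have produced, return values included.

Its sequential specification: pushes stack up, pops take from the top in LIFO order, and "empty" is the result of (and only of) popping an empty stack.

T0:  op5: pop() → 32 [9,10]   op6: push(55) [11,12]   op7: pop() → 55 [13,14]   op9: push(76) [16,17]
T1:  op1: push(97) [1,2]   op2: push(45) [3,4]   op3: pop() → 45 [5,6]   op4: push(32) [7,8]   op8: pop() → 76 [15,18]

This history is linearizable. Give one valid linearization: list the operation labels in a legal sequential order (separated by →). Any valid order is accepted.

op1 → op2 → op3 → op4 → op5 → op6 → op7 → op9 → op8

step 1: op1 push(97) — stack <97>
step 2: op2 push(45) — stack <97,45>
step 3: op3 pop() → 45 — stack <97>
step 4: op4 push(32) — stack <97,32>
step 5: op5 pop() → 32 — stack <97>
step 6: op6 push(55) — stack <97,55>
step 7: op7 pop() → 55 — stack <97>
step 8: op9 push(76) — stack <97,76>
step 9: op8 pop() → 76 — stack <97>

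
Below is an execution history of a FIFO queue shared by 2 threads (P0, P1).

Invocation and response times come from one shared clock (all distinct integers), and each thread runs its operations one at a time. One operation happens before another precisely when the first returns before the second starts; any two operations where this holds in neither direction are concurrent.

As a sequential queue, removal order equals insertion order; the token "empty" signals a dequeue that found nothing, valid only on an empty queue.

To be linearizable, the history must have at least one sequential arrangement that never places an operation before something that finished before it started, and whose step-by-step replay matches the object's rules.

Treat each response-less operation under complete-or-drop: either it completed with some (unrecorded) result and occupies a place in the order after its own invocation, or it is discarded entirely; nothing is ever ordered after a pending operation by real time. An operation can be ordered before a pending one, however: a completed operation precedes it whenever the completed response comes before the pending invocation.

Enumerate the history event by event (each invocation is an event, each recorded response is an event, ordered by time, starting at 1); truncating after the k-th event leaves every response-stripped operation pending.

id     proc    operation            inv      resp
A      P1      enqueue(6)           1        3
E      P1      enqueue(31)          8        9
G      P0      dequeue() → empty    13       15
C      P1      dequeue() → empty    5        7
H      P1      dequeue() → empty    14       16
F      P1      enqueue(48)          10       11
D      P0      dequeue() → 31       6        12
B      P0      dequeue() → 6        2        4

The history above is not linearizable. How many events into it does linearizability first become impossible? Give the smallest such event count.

16

a valid linearization of events 1..15 exists, for instance A, B, C, E, D, F, H, G:
step 1: A enqueue(6) — queue <6>
step 2: B dequeue() → 6 — queue <>
step 3: C dequeue() → empty — queue <>
step 4: E enqueue(31) — queue <31>
step 5: D dequeue() → 31 — queue <>
step 6: F enqueue(48) — queue <48>
step 7: H dequeue() (pending, included) — queue <>
step 8: G dequeue() → empty — queue <>
event 16 — H's response, time 16 — after it, nothing linearizes
sample order A, B, C, D, E, F, G, H stalls at step 4 — D dequeue() → 31 has no legal effect
sample order A, B, C, D, E, F, H, G stalls at step 4 — D dequeue() → 31 has no legal effect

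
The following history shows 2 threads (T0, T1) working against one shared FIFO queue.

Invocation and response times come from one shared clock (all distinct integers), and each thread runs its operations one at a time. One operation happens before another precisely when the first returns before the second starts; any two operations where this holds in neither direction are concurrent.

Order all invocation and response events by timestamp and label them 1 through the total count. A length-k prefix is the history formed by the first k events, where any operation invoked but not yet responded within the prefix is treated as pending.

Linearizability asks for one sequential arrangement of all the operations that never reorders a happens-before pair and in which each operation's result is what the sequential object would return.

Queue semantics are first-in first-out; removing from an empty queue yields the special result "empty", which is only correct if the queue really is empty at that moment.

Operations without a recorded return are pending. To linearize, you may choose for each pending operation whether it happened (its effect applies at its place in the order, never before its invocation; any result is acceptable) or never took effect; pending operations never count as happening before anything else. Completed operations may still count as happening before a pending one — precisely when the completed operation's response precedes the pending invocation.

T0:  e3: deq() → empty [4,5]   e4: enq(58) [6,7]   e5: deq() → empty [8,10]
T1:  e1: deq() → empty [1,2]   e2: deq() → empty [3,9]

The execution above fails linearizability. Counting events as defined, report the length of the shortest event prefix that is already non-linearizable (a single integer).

10

events 1..9 are linearizable; a witness order is e1, e2, e3, e4:
1. e1 deq() → empty, leaving queue <>
2. e2 deq() → empty, leaving queue <>
3. e3 deq() → empty, leaving queue <>
4. e4 enq(58), leaving queue <58>
at event 10 (e5's time-10 response) nothing linearizes any more
sample order e1, e2, e3, e4, e5 stalls at step 5 — e5 deq() → empty has no legal effect
sample order e1, e3, e2, e4, e5 stalls at step 5 — e5 deq() → empty has no legal effect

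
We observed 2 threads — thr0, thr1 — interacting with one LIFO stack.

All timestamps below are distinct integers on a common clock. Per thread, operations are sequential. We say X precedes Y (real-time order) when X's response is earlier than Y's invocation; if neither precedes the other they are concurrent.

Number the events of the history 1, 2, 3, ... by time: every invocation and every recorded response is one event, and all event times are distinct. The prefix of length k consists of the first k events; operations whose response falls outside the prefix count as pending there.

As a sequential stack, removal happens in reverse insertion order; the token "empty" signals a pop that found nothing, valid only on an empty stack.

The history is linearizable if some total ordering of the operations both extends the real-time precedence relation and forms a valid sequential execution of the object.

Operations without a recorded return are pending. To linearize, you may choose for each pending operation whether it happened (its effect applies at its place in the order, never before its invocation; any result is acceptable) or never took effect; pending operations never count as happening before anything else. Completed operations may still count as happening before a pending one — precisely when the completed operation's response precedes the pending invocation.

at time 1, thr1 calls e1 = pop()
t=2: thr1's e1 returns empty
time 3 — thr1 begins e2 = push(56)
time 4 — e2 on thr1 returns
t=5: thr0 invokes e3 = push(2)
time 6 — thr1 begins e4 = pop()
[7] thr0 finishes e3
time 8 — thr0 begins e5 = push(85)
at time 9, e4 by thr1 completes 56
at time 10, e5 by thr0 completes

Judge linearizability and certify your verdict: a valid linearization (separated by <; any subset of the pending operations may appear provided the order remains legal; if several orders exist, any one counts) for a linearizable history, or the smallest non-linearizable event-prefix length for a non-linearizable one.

after step 1 (e1 pop() → empty): stack <>
after step 2 (e2 push(56)): stack <56>
after step 3 (e4 pop() → 56): stack <>
after step 4 (e3 push(2)): stack <2>
after step 5 (e5 push(85)): stack <2,85>

linearizable — witness: e1 < e2 < e4 < e3 < e5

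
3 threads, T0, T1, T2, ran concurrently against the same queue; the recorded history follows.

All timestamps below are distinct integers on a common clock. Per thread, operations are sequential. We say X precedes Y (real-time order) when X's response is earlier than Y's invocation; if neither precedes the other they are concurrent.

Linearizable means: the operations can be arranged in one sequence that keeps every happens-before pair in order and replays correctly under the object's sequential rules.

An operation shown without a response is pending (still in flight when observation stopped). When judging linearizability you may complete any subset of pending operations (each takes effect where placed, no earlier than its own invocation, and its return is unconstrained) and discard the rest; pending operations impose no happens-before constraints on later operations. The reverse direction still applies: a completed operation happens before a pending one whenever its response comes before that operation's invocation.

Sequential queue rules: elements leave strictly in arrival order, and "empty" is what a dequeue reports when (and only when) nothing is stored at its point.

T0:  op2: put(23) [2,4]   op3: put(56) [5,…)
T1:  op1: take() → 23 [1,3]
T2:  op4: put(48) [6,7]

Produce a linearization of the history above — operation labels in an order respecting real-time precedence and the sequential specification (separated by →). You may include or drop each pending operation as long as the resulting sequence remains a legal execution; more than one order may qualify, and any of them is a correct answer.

step 1: op2 put(23) — queue <23>
step 2: op1 take() → 23 — queue <>
step 3: op3 put(56) (pending, included) — queue <56>
step 4: op4 put(48) — queue <56,48>

op2 → op1 → op3 → op4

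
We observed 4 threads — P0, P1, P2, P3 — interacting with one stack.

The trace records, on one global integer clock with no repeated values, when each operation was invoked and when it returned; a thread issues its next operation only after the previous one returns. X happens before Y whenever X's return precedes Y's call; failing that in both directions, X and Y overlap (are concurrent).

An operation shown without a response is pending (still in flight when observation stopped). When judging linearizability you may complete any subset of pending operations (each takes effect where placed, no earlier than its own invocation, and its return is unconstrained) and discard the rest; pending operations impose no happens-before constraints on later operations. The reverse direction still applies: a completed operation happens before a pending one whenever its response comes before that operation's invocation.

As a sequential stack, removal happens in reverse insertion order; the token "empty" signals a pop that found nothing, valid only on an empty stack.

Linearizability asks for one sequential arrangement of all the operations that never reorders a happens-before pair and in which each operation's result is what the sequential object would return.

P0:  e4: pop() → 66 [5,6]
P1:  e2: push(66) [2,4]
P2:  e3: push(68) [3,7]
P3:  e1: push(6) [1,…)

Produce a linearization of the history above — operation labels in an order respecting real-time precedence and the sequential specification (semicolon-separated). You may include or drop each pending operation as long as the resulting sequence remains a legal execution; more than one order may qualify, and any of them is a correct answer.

e1; e2; e4; e3

after step 1 (e1 push(6) (pending, included)): stack <6>
after step 2 (e2 push(66)): stack <6,66>
after step 3 (e4 pop() → 66): stack <6>
after step 4 (e3 push(68)): stack <6,68>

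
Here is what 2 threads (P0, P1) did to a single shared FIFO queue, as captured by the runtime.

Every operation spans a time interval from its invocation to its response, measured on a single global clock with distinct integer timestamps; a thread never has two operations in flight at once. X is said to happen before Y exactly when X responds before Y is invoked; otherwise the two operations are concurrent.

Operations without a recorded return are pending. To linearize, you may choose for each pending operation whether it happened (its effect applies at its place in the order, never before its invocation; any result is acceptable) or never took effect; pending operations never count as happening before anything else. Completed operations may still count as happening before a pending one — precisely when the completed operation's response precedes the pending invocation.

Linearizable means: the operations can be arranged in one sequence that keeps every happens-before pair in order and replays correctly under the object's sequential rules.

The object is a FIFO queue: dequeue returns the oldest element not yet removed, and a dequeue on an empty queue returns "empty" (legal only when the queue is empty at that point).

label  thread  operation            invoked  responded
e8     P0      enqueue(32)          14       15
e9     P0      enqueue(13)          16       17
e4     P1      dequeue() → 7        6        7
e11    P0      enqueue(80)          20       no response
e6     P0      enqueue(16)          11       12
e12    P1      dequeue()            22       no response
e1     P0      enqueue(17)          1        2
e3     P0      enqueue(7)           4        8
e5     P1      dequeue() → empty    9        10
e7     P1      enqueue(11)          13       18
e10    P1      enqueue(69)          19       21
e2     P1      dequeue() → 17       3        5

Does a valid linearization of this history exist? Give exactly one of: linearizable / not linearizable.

witness order: e1, e2, e3, e4, e5, e6, e7, e8, e9, e10
1. e1 enqueue(17), leaving queue <17>
2. e2 dequeue() → 17, leaving queue <>
3. e3 enqueue(7), leaving queue <7>
4. e4 dequeue() → 7, leaving queue <>
5. e5 dequeue() → empty, leaving queue <>
6. e6 enqueue(16), leaving queue <16>
7. e7 enqueue(11), leaving queue <16,11>
8. e8 enqueue(32), leaving queue <16,11,32>
9. e9 enqueue(13), leaving queue <16,11,32,13>
10. e10 enqueue(69), leaving queue <16,11,32,13,69>

linearizable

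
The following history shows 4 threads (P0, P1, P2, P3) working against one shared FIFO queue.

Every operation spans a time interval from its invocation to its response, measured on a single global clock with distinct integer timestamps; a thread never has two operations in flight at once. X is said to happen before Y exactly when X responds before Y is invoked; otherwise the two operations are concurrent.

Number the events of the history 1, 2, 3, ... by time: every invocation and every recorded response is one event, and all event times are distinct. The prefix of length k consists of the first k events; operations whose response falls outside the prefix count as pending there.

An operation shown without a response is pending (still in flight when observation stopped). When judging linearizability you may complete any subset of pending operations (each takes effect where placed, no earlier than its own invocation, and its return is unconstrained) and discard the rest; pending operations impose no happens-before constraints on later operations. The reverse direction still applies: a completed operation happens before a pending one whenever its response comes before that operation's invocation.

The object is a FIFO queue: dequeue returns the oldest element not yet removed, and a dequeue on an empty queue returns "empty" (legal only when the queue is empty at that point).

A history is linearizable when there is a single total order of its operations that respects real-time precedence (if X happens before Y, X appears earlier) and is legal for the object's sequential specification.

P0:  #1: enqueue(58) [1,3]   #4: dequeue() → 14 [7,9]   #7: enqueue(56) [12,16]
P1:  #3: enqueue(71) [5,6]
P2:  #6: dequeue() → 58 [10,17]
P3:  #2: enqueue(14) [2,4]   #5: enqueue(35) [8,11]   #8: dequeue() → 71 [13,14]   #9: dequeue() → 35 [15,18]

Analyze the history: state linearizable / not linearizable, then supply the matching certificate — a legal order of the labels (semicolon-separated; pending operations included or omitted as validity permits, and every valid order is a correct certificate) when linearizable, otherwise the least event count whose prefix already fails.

linearizable — witness: #2; #1; #3; #4; #5; #6; #7; #8; #9

1. #2 enqueue(14), leaving queue <14>
2. #1 enqueue(58), leaving queue <14,58>
3. #3 enqueue(71), leaving queue <14,58,71>
4. #4 dequeue() → 14, leaving queue <58,71>
5. #5 enqueue(35), leaving queue <58,71,35>
6. #6 dequeue() → 58, leaving queue <71,35>
7. #7 enqueue(56), leaving queue <71,35,56>
8. #8 dequeue() → 71, leaving queue <35,56>
9. #9 dequeue() → 35, leaving queue <56>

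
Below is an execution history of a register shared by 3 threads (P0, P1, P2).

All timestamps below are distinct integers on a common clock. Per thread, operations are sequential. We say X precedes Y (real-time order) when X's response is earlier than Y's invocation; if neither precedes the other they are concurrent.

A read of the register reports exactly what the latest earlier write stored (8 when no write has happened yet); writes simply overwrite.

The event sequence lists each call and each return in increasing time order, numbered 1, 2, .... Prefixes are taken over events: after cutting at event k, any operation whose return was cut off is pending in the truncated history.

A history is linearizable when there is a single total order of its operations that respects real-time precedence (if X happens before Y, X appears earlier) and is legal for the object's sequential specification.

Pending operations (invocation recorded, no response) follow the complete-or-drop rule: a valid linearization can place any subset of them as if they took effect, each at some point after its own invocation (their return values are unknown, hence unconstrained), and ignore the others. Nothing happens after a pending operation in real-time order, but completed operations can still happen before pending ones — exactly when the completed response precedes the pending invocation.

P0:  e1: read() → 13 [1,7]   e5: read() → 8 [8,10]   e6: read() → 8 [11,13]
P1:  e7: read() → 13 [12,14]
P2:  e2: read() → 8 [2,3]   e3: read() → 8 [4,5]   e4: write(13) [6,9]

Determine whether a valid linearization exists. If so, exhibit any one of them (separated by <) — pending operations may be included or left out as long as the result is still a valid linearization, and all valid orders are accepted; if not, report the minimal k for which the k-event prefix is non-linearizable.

not linearizable — minimal violating prefix: 10 events

prefix check: 1..9 passes, 1..10 fails once e5's time-10 response joins
no legal order exists: 7 real-time-consistent candidates over 5 completed register operations, all rejected
sample order e1, e2, e3, e4, e5 stalls at step 1 — e1 read() → 13 has no legal effect
sample order e1, e2, e3, e5, e4 stalls at step 1 — e1 read() → 13 has no legal effect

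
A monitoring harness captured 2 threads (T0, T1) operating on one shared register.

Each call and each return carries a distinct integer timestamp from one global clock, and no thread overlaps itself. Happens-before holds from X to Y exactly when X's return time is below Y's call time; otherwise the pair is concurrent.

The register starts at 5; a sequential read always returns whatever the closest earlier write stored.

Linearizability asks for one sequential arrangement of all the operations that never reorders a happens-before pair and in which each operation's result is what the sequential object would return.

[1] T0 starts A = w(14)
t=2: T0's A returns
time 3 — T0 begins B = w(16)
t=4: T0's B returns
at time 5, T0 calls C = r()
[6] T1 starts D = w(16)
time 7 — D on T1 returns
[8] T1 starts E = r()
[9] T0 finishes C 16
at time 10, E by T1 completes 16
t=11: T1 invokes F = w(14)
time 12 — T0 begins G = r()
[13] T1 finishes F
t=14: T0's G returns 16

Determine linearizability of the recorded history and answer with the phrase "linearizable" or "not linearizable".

one valid linearization: A, B, C, D, E, G, F
step 1: A w(14) — value 14
step 2: B w(16) — value 16
step 3: C r() → 16 — value 16
step 4: D w(16) — value 16
step 5: E r() → 16 — value 16
step 6: G r() → 16 — value 16
step 7: F w(14) — value 14

linearizable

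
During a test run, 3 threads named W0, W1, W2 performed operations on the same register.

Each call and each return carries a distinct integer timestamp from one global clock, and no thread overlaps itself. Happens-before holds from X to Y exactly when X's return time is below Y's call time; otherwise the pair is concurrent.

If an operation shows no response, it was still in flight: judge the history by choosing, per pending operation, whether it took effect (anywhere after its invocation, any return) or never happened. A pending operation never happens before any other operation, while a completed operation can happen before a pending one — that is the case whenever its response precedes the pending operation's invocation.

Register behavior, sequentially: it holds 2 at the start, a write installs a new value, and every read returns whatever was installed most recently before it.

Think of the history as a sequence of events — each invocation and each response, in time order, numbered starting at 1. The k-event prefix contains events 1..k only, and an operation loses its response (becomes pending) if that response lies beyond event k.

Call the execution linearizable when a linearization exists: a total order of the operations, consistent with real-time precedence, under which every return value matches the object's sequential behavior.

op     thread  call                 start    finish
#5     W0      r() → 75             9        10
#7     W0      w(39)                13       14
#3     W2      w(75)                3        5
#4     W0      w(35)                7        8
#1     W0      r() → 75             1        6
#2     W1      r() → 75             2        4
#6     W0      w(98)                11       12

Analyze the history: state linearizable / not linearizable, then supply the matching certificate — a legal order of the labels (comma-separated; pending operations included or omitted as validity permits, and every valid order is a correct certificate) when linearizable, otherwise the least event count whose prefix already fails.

cut after 9 events: linearizable; cut after 10 events (#5 responds, time 10): not linearizable
every one of the 6 real-time-consistent orders over 5 completed register ops fails the sequential spec
one such order, #1, #2, #3, #4, #5, breaks at step 1 where #1 r() → 75 is illegal
one such order, #1, #3, #2, #4, #5, breaks at step 1 where #1 r() → 75 is illegal

not linearizable — minimal violating prefix: 10 events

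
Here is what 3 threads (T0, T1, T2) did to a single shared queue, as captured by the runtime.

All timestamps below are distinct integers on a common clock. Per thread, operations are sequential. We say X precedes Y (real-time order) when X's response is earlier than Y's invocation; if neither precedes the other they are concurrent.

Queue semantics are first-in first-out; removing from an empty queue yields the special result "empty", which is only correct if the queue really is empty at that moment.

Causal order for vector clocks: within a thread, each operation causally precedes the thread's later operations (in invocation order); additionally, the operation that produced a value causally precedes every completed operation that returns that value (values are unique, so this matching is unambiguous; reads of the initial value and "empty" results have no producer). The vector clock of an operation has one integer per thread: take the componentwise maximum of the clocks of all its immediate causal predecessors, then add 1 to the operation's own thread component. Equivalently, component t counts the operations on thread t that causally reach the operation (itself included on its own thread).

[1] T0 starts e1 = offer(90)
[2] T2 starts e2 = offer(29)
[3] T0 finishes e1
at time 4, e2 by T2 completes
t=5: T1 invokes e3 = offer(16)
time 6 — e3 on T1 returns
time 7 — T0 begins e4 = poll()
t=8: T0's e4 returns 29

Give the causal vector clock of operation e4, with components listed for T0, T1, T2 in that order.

(2, 0, 1)

invoked at 2, e2 has no predecessors; its own T2 bump gives (0, 0, 1)
invoked at 5, e3 has no predecessors; its own T1 bump gives (0, 1, 0)
invoked at 1, e1 has no predecessors; its own T0 bump gives (1, 0, 0)
invoked at 7, e4 merges VC(e1)=(1, 0, 0), VC(e2)=(0, 0, 1) and bumps T0's slot → (2, 0, 1)
target: VC(e4) = (2, 0, 1)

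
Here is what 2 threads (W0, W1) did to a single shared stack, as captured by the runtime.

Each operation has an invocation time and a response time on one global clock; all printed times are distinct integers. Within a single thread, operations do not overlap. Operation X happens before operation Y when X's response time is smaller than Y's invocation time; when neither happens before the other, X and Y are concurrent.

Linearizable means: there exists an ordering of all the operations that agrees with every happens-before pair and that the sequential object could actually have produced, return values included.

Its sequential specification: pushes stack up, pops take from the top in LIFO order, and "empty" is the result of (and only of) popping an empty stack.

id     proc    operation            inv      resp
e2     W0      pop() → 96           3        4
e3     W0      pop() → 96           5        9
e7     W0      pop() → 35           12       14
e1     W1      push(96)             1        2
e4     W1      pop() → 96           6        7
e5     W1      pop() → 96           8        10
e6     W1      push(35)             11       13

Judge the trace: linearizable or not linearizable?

the violation lands at event 7, e4's response at time 7: events 1..6 linearize, events 1..7 do not
exactly one order of the 3 completed ops respects real time; the stack replay fails
completion choices over the 1 pending operation (e3) were checked; none helps
for example e1, e2, e4 (pending dropped) fails at step 3: e4 pop() → 96 is not legal there

not linearizable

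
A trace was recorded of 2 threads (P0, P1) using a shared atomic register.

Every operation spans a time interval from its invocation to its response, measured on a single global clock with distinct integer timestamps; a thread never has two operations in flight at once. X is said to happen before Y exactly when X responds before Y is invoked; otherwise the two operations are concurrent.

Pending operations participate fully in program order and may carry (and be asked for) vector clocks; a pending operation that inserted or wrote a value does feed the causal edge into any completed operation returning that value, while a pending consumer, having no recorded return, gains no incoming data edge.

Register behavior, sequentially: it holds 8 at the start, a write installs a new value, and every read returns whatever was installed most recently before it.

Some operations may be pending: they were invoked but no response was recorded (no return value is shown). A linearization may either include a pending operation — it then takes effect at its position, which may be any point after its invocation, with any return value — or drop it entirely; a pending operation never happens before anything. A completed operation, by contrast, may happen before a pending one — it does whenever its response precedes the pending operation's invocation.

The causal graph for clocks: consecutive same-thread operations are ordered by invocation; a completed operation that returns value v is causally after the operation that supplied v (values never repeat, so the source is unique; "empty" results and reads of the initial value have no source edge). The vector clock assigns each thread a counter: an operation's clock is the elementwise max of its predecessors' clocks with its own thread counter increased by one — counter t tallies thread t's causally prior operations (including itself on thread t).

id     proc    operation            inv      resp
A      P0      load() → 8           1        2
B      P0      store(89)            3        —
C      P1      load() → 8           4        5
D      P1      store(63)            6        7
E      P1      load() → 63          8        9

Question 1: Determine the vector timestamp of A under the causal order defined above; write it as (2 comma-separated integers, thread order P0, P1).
Answer: (1, 0)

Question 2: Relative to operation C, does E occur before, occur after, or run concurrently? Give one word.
Answer: after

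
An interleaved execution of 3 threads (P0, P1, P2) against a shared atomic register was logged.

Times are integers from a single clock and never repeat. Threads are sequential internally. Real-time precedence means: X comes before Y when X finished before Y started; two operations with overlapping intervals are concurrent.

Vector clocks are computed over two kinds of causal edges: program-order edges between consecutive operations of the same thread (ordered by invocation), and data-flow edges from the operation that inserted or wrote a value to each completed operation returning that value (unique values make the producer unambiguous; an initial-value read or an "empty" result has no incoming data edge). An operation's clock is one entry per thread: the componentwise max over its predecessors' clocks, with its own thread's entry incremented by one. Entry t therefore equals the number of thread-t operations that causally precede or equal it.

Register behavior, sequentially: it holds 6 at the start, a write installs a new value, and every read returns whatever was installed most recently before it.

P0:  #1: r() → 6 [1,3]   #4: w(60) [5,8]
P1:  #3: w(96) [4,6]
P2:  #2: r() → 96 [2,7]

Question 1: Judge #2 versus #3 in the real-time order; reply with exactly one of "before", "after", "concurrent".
concurrent

#2 spans [2,7], #3 spans [4,6]
the intervals overlap in both directions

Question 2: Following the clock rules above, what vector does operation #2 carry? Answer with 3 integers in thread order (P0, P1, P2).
(0, 1, 1)

invoked at 4, #3 has no predecessors; its own P1 bump gives (0, 1, 0)
invoked at 1, #1 has no predecessors; its own P0 bump gives (1, 0, 0)
invoked at 2, #2 merges VC(#3)=(0, 1, 0) and bumps P2's slot → (0, 1, 1)
invoked at 5, #4 merges VC(#1)=(1, 0, 0) and bumps P0's slot → (2, 0, 0)
target: VC(#2) = (0, 1, 1)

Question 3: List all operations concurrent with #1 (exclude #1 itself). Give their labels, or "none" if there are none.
#2

concurrent with #1 ([1,3]): every op whose interval crosses 1..3
#2 [2,7]: concurrent
#3 [4,6]: after
#4 [5,8]: after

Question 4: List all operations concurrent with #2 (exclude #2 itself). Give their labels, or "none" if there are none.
#1, #3, #4

#2 spans [2,7]; an op avoiding the whole window 2..7 is ordered, any other is concurrent
#1 [1,3]: concurrent
#3 [4,6]: concurrent
#4 [5,8]: concurrent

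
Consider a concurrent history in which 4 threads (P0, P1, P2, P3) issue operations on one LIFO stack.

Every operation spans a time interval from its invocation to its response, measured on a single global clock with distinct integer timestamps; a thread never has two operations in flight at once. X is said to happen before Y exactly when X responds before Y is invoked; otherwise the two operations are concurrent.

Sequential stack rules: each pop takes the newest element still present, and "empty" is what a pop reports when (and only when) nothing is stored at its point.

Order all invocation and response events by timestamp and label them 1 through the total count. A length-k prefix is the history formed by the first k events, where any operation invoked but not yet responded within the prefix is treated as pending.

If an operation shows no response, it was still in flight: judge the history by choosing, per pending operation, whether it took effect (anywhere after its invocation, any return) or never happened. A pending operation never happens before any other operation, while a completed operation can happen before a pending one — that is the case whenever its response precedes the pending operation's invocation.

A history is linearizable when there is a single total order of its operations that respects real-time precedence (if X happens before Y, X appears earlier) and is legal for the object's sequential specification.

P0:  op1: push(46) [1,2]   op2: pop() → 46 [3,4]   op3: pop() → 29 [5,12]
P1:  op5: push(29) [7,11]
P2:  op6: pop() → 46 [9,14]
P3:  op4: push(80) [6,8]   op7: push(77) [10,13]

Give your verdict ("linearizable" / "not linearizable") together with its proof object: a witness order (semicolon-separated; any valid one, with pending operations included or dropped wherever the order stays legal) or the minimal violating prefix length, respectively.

prefix check: 1..13 passes, 1..14 fails once op6's time-14 response joins
every one of the 40 real-time-consistent orders over 7 completed LIFO stack ops fails the sequential spec
one such order, op1, op2, op3, op4, op5, op6, op7, breaks at step 3 where op3 pop() → 29 is illegal
one such order, op1, op2, op3, op4, op5, op7, op6, breaks at step 3 where op3 pop() → 29 is illegal

not linearizable — minimal violating prefix: 14 events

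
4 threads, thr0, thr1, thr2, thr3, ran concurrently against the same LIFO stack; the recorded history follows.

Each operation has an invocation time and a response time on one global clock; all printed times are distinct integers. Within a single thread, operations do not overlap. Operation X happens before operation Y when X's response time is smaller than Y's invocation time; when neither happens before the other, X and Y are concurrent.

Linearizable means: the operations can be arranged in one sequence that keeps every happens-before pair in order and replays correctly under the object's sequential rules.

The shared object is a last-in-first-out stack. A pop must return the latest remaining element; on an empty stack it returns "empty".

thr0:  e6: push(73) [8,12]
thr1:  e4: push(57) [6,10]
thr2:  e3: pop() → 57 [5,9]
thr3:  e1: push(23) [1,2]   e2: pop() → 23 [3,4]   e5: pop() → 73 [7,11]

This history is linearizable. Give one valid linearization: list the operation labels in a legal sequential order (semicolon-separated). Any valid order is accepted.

e1; e2; e4; e3; e6; e5

1. e1 push(23), leaving stack <23>
2. e2 pop() → 23, leaving stack <>
3. e4 push(57), leaving stack <57>
4. e3 pop() → 57, leaving stack <>
5. e6 push(73), leaving stack <73>
6. e5 pop() → 73, leaving stack <>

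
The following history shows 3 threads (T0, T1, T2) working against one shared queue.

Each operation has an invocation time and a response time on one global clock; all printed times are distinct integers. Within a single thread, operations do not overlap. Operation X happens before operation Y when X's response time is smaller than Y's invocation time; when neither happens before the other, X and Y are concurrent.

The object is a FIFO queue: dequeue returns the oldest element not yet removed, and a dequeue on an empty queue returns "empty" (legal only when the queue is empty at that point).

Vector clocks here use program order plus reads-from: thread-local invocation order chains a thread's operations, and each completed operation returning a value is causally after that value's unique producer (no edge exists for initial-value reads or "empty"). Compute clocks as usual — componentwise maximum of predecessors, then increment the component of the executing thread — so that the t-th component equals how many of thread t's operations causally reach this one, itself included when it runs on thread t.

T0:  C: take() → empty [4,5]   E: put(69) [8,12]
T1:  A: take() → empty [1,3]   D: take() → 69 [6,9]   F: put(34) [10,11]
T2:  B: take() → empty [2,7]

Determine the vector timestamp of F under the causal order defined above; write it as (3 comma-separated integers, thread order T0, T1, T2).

(2, 3, 0)

no predecessors for B (invoked 2): T2 increments from zero → (0, 0, 1)
no predecessors for A (invoked 1): T1 increments from zero → (0, 1, 0)
no predecessors for C (invoked 4): T0 increments from zero → (1, 0, 0)
merge at E (invoked 8): VC(C)=(1, 0, 0), own-thread bump on T0 → (2, 0, 0)
merge at D (invoked 6): VC(A)=(0, 1, 0), VC(E)=(2, 0, 0), own-thread bump on T1 → (2, 2, 0)
merge at F (invoked 10): VC(D)=(2, 2, 0), own-thread bump on T1 → (2, 3, 0)
target: VC(F) = (2, 3, 0)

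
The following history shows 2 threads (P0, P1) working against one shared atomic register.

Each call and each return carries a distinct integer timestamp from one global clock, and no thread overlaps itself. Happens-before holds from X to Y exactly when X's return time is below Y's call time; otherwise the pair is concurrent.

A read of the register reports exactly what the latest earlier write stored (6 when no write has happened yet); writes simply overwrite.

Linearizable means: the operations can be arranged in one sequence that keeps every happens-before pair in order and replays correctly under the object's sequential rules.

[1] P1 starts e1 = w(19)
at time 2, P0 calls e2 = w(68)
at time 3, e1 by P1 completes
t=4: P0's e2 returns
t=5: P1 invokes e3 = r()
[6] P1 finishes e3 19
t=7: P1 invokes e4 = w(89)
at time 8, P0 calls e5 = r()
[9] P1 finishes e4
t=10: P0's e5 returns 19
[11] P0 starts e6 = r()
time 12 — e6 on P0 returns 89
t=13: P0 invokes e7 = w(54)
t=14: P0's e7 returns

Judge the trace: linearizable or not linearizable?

a witness: e2, e1, e3, e5, e4, e6, e7
after step 1 (e2 w(68)): value 68
after step 2 (e1 w(19)): value 19
after step 3 (e3 r() → 19): value 19
after step 4 (e5 r() → 19): value 19
after step 5 (e4 w(89)): value 89
after step 6 (e6 r() → 89): value 89
after step 7 (e7 w(54)): value 54

linearizable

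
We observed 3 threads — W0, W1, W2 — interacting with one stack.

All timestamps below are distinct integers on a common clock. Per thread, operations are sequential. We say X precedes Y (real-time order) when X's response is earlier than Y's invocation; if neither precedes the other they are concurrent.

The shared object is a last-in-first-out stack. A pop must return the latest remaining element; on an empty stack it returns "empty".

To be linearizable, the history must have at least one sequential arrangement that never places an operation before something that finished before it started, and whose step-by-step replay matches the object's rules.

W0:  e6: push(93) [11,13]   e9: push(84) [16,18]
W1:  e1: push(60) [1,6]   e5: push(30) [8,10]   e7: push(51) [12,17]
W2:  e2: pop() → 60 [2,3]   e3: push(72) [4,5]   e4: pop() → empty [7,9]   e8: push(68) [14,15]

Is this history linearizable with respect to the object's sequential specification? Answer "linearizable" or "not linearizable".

not linearizable

through event 8 a valid linearization exists; event 9 (e4 responding at time 9) ends that
checked exhaustively: 3 real-time-consistent orders of 4 completed operations, zero legal stack replays
include/drop combinations of the 1 pending operation (e5) were all tried; none helps
for example e1, e2, e3, e4 (pending dropped) fails at step 4: e4 pop() → empty is not legal there
for example e2, e1, e3, e4 (pending dropped) fails at step 1: e2 pop() → 60 is not legal there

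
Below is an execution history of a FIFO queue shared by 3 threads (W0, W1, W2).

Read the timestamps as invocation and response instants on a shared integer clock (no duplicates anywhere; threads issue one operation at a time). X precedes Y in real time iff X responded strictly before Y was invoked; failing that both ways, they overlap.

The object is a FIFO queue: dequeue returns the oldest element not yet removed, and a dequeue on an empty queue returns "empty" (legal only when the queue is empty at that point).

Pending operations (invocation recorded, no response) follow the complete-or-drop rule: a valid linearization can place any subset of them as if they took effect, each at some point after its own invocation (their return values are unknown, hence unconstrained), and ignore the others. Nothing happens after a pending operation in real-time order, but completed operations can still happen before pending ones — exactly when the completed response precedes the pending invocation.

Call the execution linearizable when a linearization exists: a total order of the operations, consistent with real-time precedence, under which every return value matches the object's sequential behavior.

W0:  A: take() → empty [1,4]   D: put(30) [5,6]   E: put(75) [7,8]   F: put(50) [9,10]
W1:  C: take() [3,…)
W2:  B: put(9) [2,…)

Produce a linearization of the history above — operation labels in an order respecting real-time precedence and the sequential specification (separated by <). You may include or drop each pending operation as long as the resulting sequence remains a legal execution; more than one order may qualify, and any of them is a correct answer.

after step 1 (A take() → empty): queue <>
after step 2 (B put(9) (pending, included)): queue <9>
after step 3 (C take() (pending, included)): queue <>
after step 4 (D put(30)): queue <30>
after step 5 (E put(75)): queue <30,75>
after step 6 (F put(50)): queue <30,75,50>

A < B < C < D < E < F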